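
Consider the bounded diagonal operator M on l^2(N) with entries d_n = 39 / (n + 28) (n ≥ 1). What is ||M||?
||M|| = 39/29 (attained at n = 1)

For M diagonal, ||M|| = sup_n |d_n| = sup_n 39/(n + 28). This is positive and strictly decreasing in n, so the supremum is attained at n = 1: d_1 = 39/(1 + 28) = 39/29. Hence ||M|| = 39/29.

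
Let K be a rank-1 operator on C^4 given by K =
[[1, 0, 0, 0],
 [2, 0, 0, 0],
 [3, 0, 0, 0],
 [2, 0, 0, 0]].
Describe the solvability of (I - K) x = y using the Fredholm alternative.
(I - K) is singular (det(I - K) = 0, i.e. 1 ∈ sigma(K)). (I - K) x = y is solvable iff y ⊥ ker((I - K)^*) = span{(1, 0, 0, 0)}, i.e. iff y_1 = 0. When solvable, the solutions are x = y + c·(1, 2, 3, 2), c arbitrary (ker(I - K) = span{(1, 2, 3, 2)}, dimension 1).

K has rank 1, so it is an outer product K = u v^T: every row of K is a multiple of one row vector. Reading off the entries, u = (1, 2, 3, 2) and v = (1, 0, 0, 0) (row i of K equals u_i·v^T). A rank-one matrix u v^T satisfies K u = u (v·u) and kills the (3)-dimensional subspace v^⊥, so its characteristic polynomial is lambda^3 (lambda - v·u) with v·u = tr K = 1. Hence the eigenvalues of I - K are 1 (multiplicity 3) and 1 - (1) = 0, so det(I - K) = 0. (Direct check: I - K =
[[0, 0, 0, 0],
 [-2, 1, 0, 0],
 [-3, 0, 1, 0],
 [-2, 0, 0, 1]]
has determinant 0.) So 1 is an eigenvalue of K and (I - K) is not invertible. The finite-dimensional Fredholm alternative says: either (I - K) is invertible, or ker(I - K) ≠ {0} and then range(I - K) = ker((I - K)^*)^⊥, with dim ker(I - K) = dim ker((I - K)^*). We are in the second case, so we need both kernels. Kernel of I - K: (I - K) u = u - u (v·u) = u - u = 0, so ker(I - K) = span{u} = span{(1, 2, 3, 2)} (it is exactly 1-dimensional because rank(I - K) = 3). Kernel of the adjoint: K is real, so (I - K)^* = I - K^T = I - v u^T, and (I - v u^T) v = v - v (u·v) = 0; hence ker((I - K)^*) = span{v} = span{(1, 0, 0, 0)}. Therefore (I - K) x = y is solvable iff <y, v> = 0, i.e. iff y_1 = 0. When this holds, K y = u (v·y) = 0, so (I - K) y = y and x = y is a particular solution; the full solution set is the line x = y + c·u = y + c·(1, 2, 3, 2), c ∈ C.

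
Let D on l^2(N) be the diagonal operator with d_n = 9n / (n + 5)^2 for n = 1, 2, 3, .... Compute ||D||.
||D|| = 9/20 (attained at n = 5)

For D diagonal, ||D|| = sup_n |d_n|. Treat f(x) = 9x / (x + 5)^2 for real x > 0. By the quotient rule, f'(x) = 9(5 - x)/(x + 5)^3, which is positive for x < 5 and negative for x > 5. So f has a unique maximum at x = 5, and since 5 is a positive integer, the supremum over n ≥ 1 is attained at n = 5: d_5 = 9·5/(5 + 5)^2 = 9·5/100 = 9/20. Hence ||D|| = 9/20.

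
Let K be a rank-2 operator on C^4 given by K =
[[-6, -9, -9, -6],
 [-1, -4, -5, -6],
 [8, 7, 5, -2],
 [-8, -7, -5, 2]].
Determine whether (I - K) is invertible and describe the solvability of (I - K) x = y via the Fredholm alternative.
(I - K) is invertible (det(I - K) = -34 ≠ 0), so for every y in C^4 the equation (I - K) x = y has a unique solution.

K has rank 2 and factors as K = U V^T = u1 v1^T + u2 v2^T with u1 = (0, 1, 2, -2), v1 = (3, 2, 1, -2), u2 = (3, 2, -1, 1), v2 = (-2, -3, -3, -2) (multiplying out reproduces the displayed K). The nonzero eigenvalues of U V^T coincide with those of the 2 x 2 matrix G = V^T U = [[v1·u1, v1·u2], [v2·u1, v2·u2]] = [[8, 10], [-5, -11]], and by the Sylvester determinant identity det(I_4 - U V^T) = det(I_2 - V^T U) = det([[-7, -10], [5, 12]]) = (-7)(12) - (-10)(5) = -34. (Direct check: I - K =
[[7, 9, 9, 6],
 [1, 5, 5, 6],
 [-8, -7, -4, 2],
 [8, 7, 5, -1]]
has determinant -34.) The finite-dimensional Fredholm alternative says: either (I - K) is invertible, or ker(I - K) ≠ {0} and then range(I - K) = ker((I - K)^*)^⊥, with dim ker(I - K) = dim ker((I - K)^*). Since det(I - K) ≠ 0, 1 is not an eigenvalue of K and ker(I - K) = {0}, so we are in the first case: for every y there is a unique x = (I - K)^(-1) y. (Explicitly, by the Woodbury identity, (I - U V^T)^(-1) = I + U (I_2 - G)^(-1) V^T.)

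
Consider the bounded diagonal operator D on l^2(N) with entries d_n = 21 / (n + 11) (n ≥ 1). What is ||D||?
||D|| = 7/4 (attained at n = 1)

For D diagonal, ||D|| = sup_n |d_n| = sup_n 21/(n + 11). This is positive and strictly decreasing in n, so the supremum is attained at n = 1: d_1 = 21/(1 + 11) = 7/4. Hence ||D|| = 7/4.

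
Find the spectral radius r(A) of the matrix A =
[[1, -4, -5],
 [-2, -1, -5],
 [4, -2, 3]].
r(A) = 3

The eigenvalues of A are the roots of its characteristic polynomial. With M = A (coefficients from the trace, the sum of principal 2x2 minors, and det A):
  p(λ) = det(λ I - M) = λ^3 - 3λ^2 + λ - 3.
By the rational root theorem any rational root is an integer divisor of 3. Testing λ = 3: p(3) = 27 - 27 + 3 - 3 = 0, so λ = 3 is a root. Dividing out (λ - 3) leaves p(λ) = (λ - 3)(λ^2 + 1). For λ^2 + 1 the discriminant is -4. It is negative, so the roots are the complex-conjugate pair λ = 0 ± (sqrt(4)/2) i ≈ 0 ± 1i. For a conjugate pair the product of the roots equals the constant term, so |λ|^2 = 1 and |λ| = sqrt(1) = 1.
Thus the eigenvalues (to 4 decimals) are 0 ± 1i (modulus 1); 3 (modulus 3). The spectral radius is the largest modulus: r(A) = 3. (Cross-check: r(A) ≤ ||A||_2 ≈ 8.3683; equality holds whenever A is normal, though it can also hold for some non-normal A.)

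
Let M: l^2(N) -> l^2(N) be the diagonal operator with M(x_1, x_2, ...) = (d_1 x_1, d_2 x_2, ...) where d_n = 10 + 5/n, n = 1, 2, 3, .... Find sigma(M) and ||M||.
sigma(M) = {10 + 5/n : n ≥ 1} ∪ {10}; ||M|| = 15

A bounded diagonal operator on l^2 with diagonal entries d_n has spectrum equal to the closure of {d_n : n ≥ 1}: every d_n is an eigenvalue (with eigenvector e_n), so {d_n} ⊂ sigma(M); the spectrum is closed, so its closure is too; and for lambda not in the closure, (M - lambda I) has bounded inverse (the diagonal entries 1/(d_n - lambda) are bounded). For our sequence d_n = 10 + 5/n, n = 1, 2, 3, ...:
  - {d_n} = {10 + 5/n : n ≥ 1}; the only limit point is 10
  - closure = {10 + 5/n : n ≥ 1} ∪ {10}
For the norm: a diagonal operator has ||M|| = sup_n |d_n|. Here d_n = 10 + 5/n is positive and decreasing, so sup_n |d_n| = d_1 = 10 + 5 = 15. So ||M|| = 15.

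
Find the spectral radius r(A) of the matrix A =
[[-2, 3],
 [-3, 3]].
r(A) = sqrt(3) ≈ 1.7321

The eigenvalues of A are the roots of its characteristic polynomial. With M = A (coefficients from the trace and determinant):
  p(λ) = det(λ I - M) = λ^2 - λ + 3.
For λ^2 - λ + 3 the discriminant is -11. It is negative, so the roots are the complex-conjugate pair λ = 1/2 ± (sqrt(11)/2) i ≈ 0.5 ± 1.6583i. For a conjugate pair the product of the roots equals the constant term, so |λ|^2 = 3 and |λ| = sqrt(3) ≈ 1.7321.
Thus the eigenvalues (to 4 decimals) are 0.5 ± 1.6583i (modulus 1.7321). The spectral radius is the largest modulus: r(A) = sqrt(3) ≈ 1.7321. (Cross-check: r(A) ≤ ||A||_2 ≈ 5.5414; equality holds whenever A is normal, though it can also hold for some non-normal A.)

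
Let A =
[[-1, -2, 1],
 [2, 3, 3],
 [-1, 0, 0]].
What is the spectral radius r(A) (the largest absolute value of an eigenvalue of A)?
r(A) ≈ 2.5782

The eigenvalues of A are the roots of its characteristic polynomial. With M = A (coefficients from the trace, the sum of principal 2x2 minors, and det A):
  p(λ) = det(λ I - M) = λ^3 - 2λ^2 + 2λ - 9.
No integer candidate from the rational root theorem (±divisors of 9) is a root, so the roots are irrational. The cubic discriminant is Δ = -1843 < 0, so there is one real root and a complex-conjugate pair. p(2) = -5 and p(3) = 6 have opposite signs, so a root lies in (2, 3); Newton's method refines it to λ ≈ 2.5782. Dividing out (λ - (2.5782)) leaves approximately λ^2 + 0.5782λ + 3.4908. For λ^2 + 0.5782λ + 3.4908 the discriminant is -13.6288. It is negative, so the remaining roots are the complex-conjugate pair λ ≈ -0.2891 ± 1.8459i. Their product equals the constant term, so |λ|^2 ≈ 3.4908 and |λ| ≈ 1.8684.
Thus the eigenvalues (to 4 decimals) are 2.5782 (modulus 2.5782); -0.2891 ± 1.8459i (modulus 1.8684). The spectral radius is the largest modulus: r(A) ≈ 2.5782. (Cross-check: r(A) ≤ ||A||_2 ≈ 4.8629; equality holds whenever A is normal, though it can also hold for some non-normal A.)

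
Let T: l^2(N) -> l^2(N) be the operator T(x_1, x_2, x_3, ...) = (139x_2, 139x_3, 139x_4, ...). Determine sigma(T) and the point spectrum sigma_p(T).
sigma(T) = closed disk {z in C : |z| ≤ 139}; sigma_p(T) = open disk {z in C : |z| < 139}

Note T = 139·V where V is the unit left shift (V x)_k = x_{k+1}; so sigma(T) = 139·sigma(V) and ||T|| = 139||V||. ||T x||^2 = 19321sum_{k≥2} |x_k|^2 ≤ 19321||x||^2, with equality on {x : x_1 = 0}, so ||T|| = 139. For any lambda with |lambda| < 139, set r = lambda/139 (|r| < 1); the vector x = (1, r, r^2, ...) is in l^2 and satisfies T x = 139(r, r^2, ...) = lambda x, so lambda is an eigenvalue. On the boundary |lambda| = 139 the geometric series diverges, so no l^2 eigenvector exists, but these lambda lie in the approximate point spectrum. Hence sigma(T) is the closed disk of radius 139 and sigma_p(T) is the open disk.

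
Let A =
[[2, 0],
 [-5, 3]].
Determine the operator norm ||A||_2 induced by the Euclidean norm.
||A||_2 = sqrt((38 + sqrt(1300))/2) ≈ 6.085 (= sqrt(largest eigenvalue of A^T A))

||A||_2 = sigma_max(A) = sqrt(lambda_max(A^T A)). Form the symmetric matrix M = A^T A =
[[29, -15],
 [-15, 9]].
Its characteristic polynomial (trace, determinant of M give the coefficients) is
  p(λ) = det(λ I - M) = λ^2 - 38λ + 36.
For λ^2 - 38λ + 36 the discriminant is 1300. It is nonnegative but not a perfect square, so the roots are real and irrational: λ = (38 ± sqrt(1300))/2 ≈ 37.0278, 0.9722.
So the eigenvalues of A^T A are ≈ 0.9722, 37.0278 (all ≥ 0, as they must be for A^T A). The largest is λ_max = (38 + sqrt(1300))/2 ≈ 37.0278, hence ||A||_2 = sqrt(λ_max) = sqrt((38 + sqrt(1300))/2) ≈ 6.085.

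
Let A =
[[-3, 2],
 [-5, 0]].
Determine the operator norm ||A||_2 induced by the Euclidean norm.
||A||_2 = sqrt((38 + sqrt(1044))/2) ≈ 5.9292 (= sqrt(largest eigenvalue of A^T A))

||A||_2 = sigma_max(A) = sqrt(lambda_max(A^T A)). Form the symmetric matrix M = A^T A =
[[34, -6],
 [-6, 4]].
Its characteristic polynomial (trace, determinant of M give the coefficients) is
  p(λ) = det(λ I - M) = λ^2 - 38λ + 100.
For λ^2 - 38λ + 100 the discriminant is 1044. It is nonnegative but not a perfect square, so the roots are real and irrational: λ = (38 ± sqrt(1044))/2 ≈ 35.1555, 2.8445.
So the eigenvalues of A^T A are ≈ 2.8445, 35.1555 (all ≥ 0, as they must be for A^T A). The largest is λ_max = (38 + sqrt(1044))/2 ≈ 35.1555, hence ||A||_2 = sqrt(λ_max) = sqrt((38 + sqrt(1044))/2) ≈ 5.9292.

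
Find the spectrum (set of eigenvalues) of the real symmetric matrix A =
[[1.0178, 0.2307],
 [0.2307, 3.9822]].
sigma(A) ≈ {1, 4}

A is real symmetric, so its spectrum consists of real eigenvalues. Expanding the characteristic polynomial of the displayed matrix gives
  det(λ I - A) = p(λ) = λ^2 + (-5)λ + (4).
Solving p(λ) = 0 yields eigenvalues ≈ 1, 4. (A is shown rounded to 4 decimals, so these recover the underlying integer eigenvalues to within that precision.)
Verification: the trace of A = 5 equals the sum of eigenvalues 5, and det(A) ≈ 3.9999 matches the eigenvalue product 4.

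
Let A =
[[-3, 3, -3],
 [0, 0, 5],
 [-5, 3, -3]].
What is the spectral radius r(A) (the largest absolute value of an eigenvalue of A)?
r(A) ≈ 8.7807

The eigenvalues of A are the roots of its characteristic polynomial. With M = A (coefficients from the trace, the sum of principal 2x2 minors, and det A):
  p(λ) = det(λ I - M) = λ^3 + 6λ^2 - 21λ + 30.
No integer candidate from the rational root theorem (±divisors of 30) is a root, so the roots are irrational. The cubic discriminant is Δ = -65340 < 0, so there is one real root and a complex-conjugate pair. p(-9) = -24 and p(-8) = 70 have opposite signs, so a root lies in (-9, -8); Newton's method refines it to λ ≈ -8.7807. Dividing out (λ - (-8.7807)) leaves approximately λ^2 - 2.7807λ + 3.4166. For λ^2 - 2.7807λ + 3.4166 the discriminant is -5.934. It is negative, so the remaining roots are the complex-conjugate pair λ ≈ 1.3904 ± 1.218i. Their product equals the constant term, so |λ|^2 ≈ 3.4166 and |λ| ≈ 1.8484.
Thus the eigenvalues (to 4 decimals) are -8.7807 (modulus 8.7807); 1.3904 ± 1.218i (modulus 1.8484). The spectral radius is the largest modulus: r(A) ≈ 8.7807. (Cross-check: r(A) ≤ ||A||_2 ≈ 8.7995; equality holds whenever A is normal, though it can also hold for some non-normal A.)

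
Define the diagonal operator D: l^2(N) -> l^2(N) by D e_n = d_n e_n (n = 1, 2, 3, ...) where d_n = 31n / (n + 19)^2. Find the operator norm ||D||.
||D|| = 31/76 (attained at n = 19)

For D diagonal, ||D|| = sup_n |d_n|. Treat f(x) = 31x / (x + 19)^2 for real x > 0. By the quotient rule, f'(x) = 31(19 - x)/(x + 19)^3, which is positive for x < 19 and negative for x > 19. So f has a unique maximum at x = 19, and since 19 is a positive integer, the supremum over n ≥ 1 is attained at n = 19: d_19 = 31·19/(19 + 19)^2 = 31·19/1444 = 31/76. Hence ||D|| = 31/76.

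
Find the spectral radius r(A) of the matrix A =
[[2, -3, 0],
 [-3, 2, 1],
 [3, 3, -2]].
r(A) = 5

The eigenvalues of A are the roots of its characteristic polynomial. With M = A (coefficients from the trace, the sum of principal 2x2 minors, and det A):
  p(λ) = det(λ I - M) = λ^3 - 2λ^2 - 16λ + 5.
By the rational root theorem any rational root is an integer divisor of 5. Testing λ = 5: p(5) = 125 - 50 - 80 + 5 = 0, so λ = 5 is a root. Dividing out (λ - 5) leaves p(λ) = (λ - 5)(λ^2 + 3λ - 1). For λ^2 + 3λ - 1 the discriminant is 13. It is nonnegative but not a perfect square, so the roots are real and irrational: λ = (-3 ± sqrt(13))/2 ≈ 0.3028, -3.3028.
Thus the eigenvalues (to 4 decimals) are 0.3028 (modulus 0.3028); -3.3028 (modulus 3.3028); 5 (modulus 5). The spectral radius is the largest modulus: r(A) = 5. (Cross-check: r(A) ≤ ||A||_2 ≈ 5.1273; equality holds whenever A is normal, though it can also hold for some non-normal A.)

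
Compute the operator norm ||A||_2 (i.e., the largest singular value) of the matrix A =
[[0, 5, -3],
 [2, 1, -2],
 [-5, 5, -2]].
||A||_2 ≈ 8.7781 (= sqrt(largest eigenvalue of A^T A))

||A||_2 = sigma_max(A) = sqrt(lambda_max(A^T A)). Form the symmetric matrix M = A^T A =
[[29, -23, 6],
 [-23, 51, -27],
 [6, -27, 17]].
Its characteristic polynomial (trace, sum of principal 2x2 minors, determinant of M give the coefficients) is
  p(λ) = det(λ I - M) = λ^3 - 97λ^2 + 1545λ - 625.
No integer candidate from the rational root theorem (±divisors of 625) is a root, so the roots are irrational. The cubic discriminant is Δ = 7101455600 > 0, so there are three distinct real roots. p(0) = -625 and p(1) = 824 have opposite signs, so a root lies in (0, 1); Newton's method refines it to λ ≈ 0.4153. p(19) = 572 and p(20) = -525 have opposite signs, so a root lies in (19, 20); Newton's method refines it to λ ≈ 19.5302. p(77) = -240 and p(78) = 4289 have opposite signs, so a root lies in (77, 78); Newton's method refines it to λ ≈ 77.0545. Check (Vieta): the three roots sum to 97, matching tr M = 97.
So the eigenvalues of A^T A are ≈ 0.4153, 19.5302, 77.0545 (all ≥ 0, as they must be for A^T A). The largest is λ_max ≈ 77.0545, hence ||A||_2 = sqrt(λ_max) ≈ 8.7781.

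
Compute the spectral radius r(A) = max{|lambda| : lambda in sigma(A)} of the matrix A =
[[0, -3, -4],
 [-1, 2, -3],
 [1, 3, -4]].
r(A) ≈ 3.8696

The eigenvalues of A are the roots of its characteristic polynomial. With M = A (coefficients from the trace, the sum of principal 2x2 minors, and det A):
  p(λ) = det(λ I - M) = λ^3 + 2λ^2 + 2λ - 41.
No integer candidate from the rational root theorem (±divisors of 41) is a root, so the roots are irrational. The cubic discriminant is Δ = -47043 < 0, so there is one real root and a complex-conjugate pair. p(2) = -21 and p(3) = 10 have opposite signs, so a root lies in (2, 3); Newton's method refines it to λ ≈ 2.7381. Dividing out (λ - (2.7381)) leaves approximately λ^2 + 4.7381λ + 14.9737. For λ^2 + 4.7381λ + 14.9737 the discriminant is -37.4448. It is negative, so the remaining roots are the complex-conjugate pair λ ≈ -2.3691 ± 3.0596i. Their product equals the constant term, so |λ|^2 ≈ 14.9737 and |λ| ≈ 3.8696.
Thus the eigenvalues (to 4 decimals) are 2.7381 (modulus 2.7381); -2.3691 ± 3.0596i (modulus 3.8696). The spectral radius is the largest modulus: r(A) ≈ 3.8696. (Cross-check: r(A) ≤ ||A||_2 ≈ 6.5402; equality holds whenever A is normal, though it can also hold for some non-normal A.)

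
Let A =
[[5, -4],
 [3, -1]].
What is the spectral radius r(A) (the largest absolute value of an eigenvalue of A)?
r(A) = sqrt(7) ≈ 2.6458

The eigenvalues of A are the roots of its characteristic polynomial. With M = A (coefficients from the trace and determinant):
  p(λ) = det(λ I - M) = λ^2 - 4λ + 7.
For λ^2 - 4λ + 7 the discriminant is -12. It is negative, so the roots are the complex-conjugate pair λ = 2 ± (sqrt(12)/2) i ≈ 2 ± 1.7321i. For a conjugate pair the product of the roots equals the constant term, so |λ|^2 = 7 and |λ| = sqrt(7) ≈ 2.6458.
Thus the eigenvalues (to 4 decimals) are 2 ± 1.7321i (modulus 2.6458). The spectral radius is the largest modulus: r(A) = sqrt(7) ≈ 2.6458. (Cross-check: r(A) ≤ ||A||_2 ≈ 7.0725; equality holds whenever A is normal, though it can also hold for some non-normal A.)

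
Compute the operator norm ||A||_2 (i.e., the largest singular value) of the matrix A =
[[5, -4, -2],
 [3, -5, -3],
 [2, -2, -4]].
||A||_2 ≈ 10.1671 (= sqrt(largest eigenvalue of A^T A))

||A||_2 = sigma_max(A) = sqrt(lambda_max(A^T A)). Form the symmetric matrix M = A^T A =
[[38, -39, -27],
 [-39, 45, 31],
 [-27, 31, 29]].
Its characteristic polynomial (trace, sum of principal 2x2 minors, determinant of M give the coefficients) is
  p(λ) = det(λ I - M) = λ^3 - 112λ^2 + 906λ - 1444.
No integer candidate from the rational root theorem (±divisors of 1444) is a root, so the roots are irrational. The cubic discriminant is Δ = 1788154544 > 0, so there are three distinct real roots. p(2) = -72 and p(3) = 293 have opposite signs, so a root lies in (2, 3); Newton's method refines it to λ ≈ 2.1589. p(6) = 176 and p(7) = -247 have opposite signs, so a root lies in (6, 7); Newton's method refines it to λ ≈ 6.4706. p(103) = -3607 and p(104) = 6252 have opposite signs, so a root lies in (103, 104); Newton's method refines it to λ ≈ 103.3706. Check (Vieta): the three roots sum to 112, matching tr M = 112.
So the eigenvalues of A^T A are ≈ 2.1589, 6.4706, 103.3706 (all ≥ 0, as they must be for A^T A). The largest is λ_max ≈ 103.3706, hence ||A||_2 = sqrt(λ_max) ≈ 10.1671.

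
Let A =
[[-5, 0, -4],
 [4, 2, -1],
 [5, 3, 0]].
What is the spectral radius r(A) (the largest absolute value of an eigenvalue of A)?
r(A) ≈ 3.3289

The eigenvalues of A are the roots of its characteristic polynomial. With M = A (coefficients from the trace, the sum of principal 2x2 minors, and det A):
  p(λ) = det(λ I - M) = λ^3 + 3λ^2 + 13λ + 23.
No integer candidate from the rational root theorem (±divisors of 23) is a root, so the roots are irrational. The cubic discriminant is Δ = -7888 < 0, so there is one real root and a complex-conjugate pair. p(-3) = -16 and p(-2) = 1 have opposite signs, so a root lies in (-3, -2); Newton's method refines it to λ ≈ -2.0756. Dividing out (λ - (-2.0756)) leaves approximately λ^2 + 0.9244λ + 11.0813. For λ^2 + 0.9244λ + 11.0813 the discriminant is -43.4706. It is negative, so the remaining roots are the complex-conjugate pair λ ≈ -0.4622 ± 3.2966i. Their product equals the constant term, so |λ|^2 ≈ 11.0813 and |λ| ≈ 3.3289.
Thus the eigenvalues (to 4 decimals) are -2.0756 (modulus 2.0756); -0.4622 ± 3.2966i (modulus 3.3289). The spectral radius is the largest modulus: r(A) ≈ 3.3289. (Cross-check: r(A) ≤ ||A||_2 ≈ 8.8306; equality holds whenever A is normal, though it can also hold for some non-normal A.)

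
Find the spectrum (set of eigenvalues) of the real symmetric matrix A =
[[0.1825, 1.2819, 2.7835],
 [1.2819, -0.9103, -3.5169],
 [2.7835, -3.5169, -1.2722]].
sigma(A) ≈ {-6, 1, 3}

A is real symmetric, so its spectrum consists of real eigenvalues. Expanding the characteristic polynomial of the displayed matrix gives
  det(λ I - A) = p(λ) = λ^3 + (2)λ^2 + (-21)λ + (18).
Solving p(λ) = 0 yields eigenvalues ≈ -6, 1, 3. (A is shown rounded to 4 decimals, so these recover the underlying integer eigenvalues to within that precision.)
Verification: the trace of A = -2 equals the sum of eigenvalues -2, and det(A) ≈ -18.0002 matches the eigenvalue product -18.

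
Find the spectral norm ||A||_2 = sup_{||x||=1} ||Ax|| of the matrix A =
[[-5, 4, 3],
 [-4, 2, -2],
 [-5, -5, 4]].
||A||_2 ≈ 8.9716 (= sqrt(largest eigenvalue of A^T A))

||A||_2 = sigma_max(A) = sqrt(lambda_max(A^T A)). Form the symmetric matrix M = A^T A =
[[66, -3, -27],
 [-3, 45, -12],
 [-27, -12, 29]].
Its characteristic polynomial (trace, sum of principal 2x2 minors, determinant of M give the coefficients) is
  p(λ) = det(λ I - M) = λ^3 - 140λ^2 + 5307λ - 41616.
No integer candidate from the rational root theorem (±divisors of 41616) is a root, so the roots are irrational. The cubic discriminant is Δ = 7167719556 > 0, so there are three distinct real roots. p(10) = -1546 and p(11) = 1152 have opposite signs, so a root lies in (10, 11); Newton's method refines it to λ ≈ 10.5631. p(48) = 1152 and p(49) = -64 have opposite signs, so a root lies in (48, 49); Newton's method refines it to λ ≈ 48.9471. p(80) = -1056 and p(81) = 1152 have opposite signs, so a root lies in (80, 81); Newton's method refines it to λ ≈ 80.4897. Check (Vieta): the three roots sum to 140, matching tr M = 140.
So the eigenvalues of A^T A are ≈ 10.5631, 48.9471, 80.4897 (all ≥ 0, as they must be for A^T A). The largest is λ_max ≈ 80.4897, hence ||A||_2 = sqrt(λ_max) ≈ 8.9716.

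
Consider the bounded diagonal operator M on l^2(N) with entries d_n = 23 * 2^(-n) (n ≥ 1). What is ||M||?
||M|| = 23/2 (attained at n = 1)

For M diagonal, ||M|| = sup_n |d_n|. The sequence d_n = 23 * 2^(-n) is positive and strictly decreasing (ratio 2^(-1) < 1), so the supremum is d_1 = 23/2. Hence ||M|| = 23/2.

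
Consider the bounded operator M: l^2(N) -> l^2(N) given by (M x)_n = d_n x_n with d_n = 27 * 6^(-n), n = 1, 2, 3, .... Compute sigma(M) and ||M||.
sigma(M) = {27 * 6^(-n) : n ≥ 1} ∪ {0}; ||M|| = 9/2

A bounded diagonal operator on l^2 with diagonal entries d_n has spectrum equal to the closure of {d_n : n ≥ 1}: every d_n is an eigenvalue (with eigenvector e_n), so {d_n} ⊂ sigma(M); the spectrum is closed, so its closure is too; and for lambda not in the closure, (M - lambda I) has bounded inverse (the diagonal entries 1/(d_n - lambda) are bounded). For our sequence d_n = 27 * 6^(-n), n = 1, 2, 3, ...:
  - {d_n} = {27 * 6^(-n) : n ≥ 1}; the only limit point is 0
  - closure = {27 * 6^(-n) : n ≥ 1} ∪ {0}
For the norm: a diagonal operator has ||M|| = sup_n |d_n|. Here d_n = 27 * 6^(-n) is positive and decreasing, so sup_n |d_n| = d_1 = 27/6 = 9/2. So ||M|| = 9/2.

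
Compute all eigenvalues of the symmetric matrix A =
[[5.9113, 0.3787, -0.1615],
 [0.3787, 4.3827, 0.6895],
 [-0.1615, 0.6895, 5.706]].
sigma(A) ≈ {4, 6} (6 with multiplicity 2)

A is real symmetric, so its spectrum consists of real eigenvalues. Expanding the characteristic polynomial of the displayed matrix gives
  det(λ I - A) = p(λ) = λ^3 + (-16)λ^2 + (84)λ + (-144).
Solving p(λ) = 0 yields eigenvalues ≈ 4, 6, 6. (A is shown rounded to 4 decimals, so these recover the underlying integer eigenvalues to within that precision.)
Verification: the trace of A = 16 equals the sum of eigenvalues 16, and det(A) ≈ 144.0007 matches the eigenvalue product 144.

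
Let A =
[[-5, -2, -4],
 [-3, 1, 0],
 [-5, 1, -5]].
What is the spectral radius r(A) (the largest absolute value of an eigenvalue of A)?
r(A) ≈ 9.6354

The eigenvalues of A are the roots of its characteristic polynomial. With M = A (coefficients from the trace, the sum of principal 2x2 minors, and det A):
  p(λ) = det(λ I - M) = λ^3 + 9λ^2 - 11λ - 47.
No integer candidate from the rational root theorem (±divisors of 47) is a root, so the roots are irrational. The cubic discriminant is Δ = 176288 > 0, so there are three distinct real roots. p(-10) = -37 and p(-9) = 52 have opposite signs, so a root lies in (-10, -9); Newton's method refines it to λ ≈ -9.6354. p(-2) = 3 and p(-1) = -28 have opposite signs, so a root lies in (-2, -1); Newton's method refines it to λ ≈ -1.9136. p(2) = -25 and p(3) = 28 have opposite signs, so a root lies in (2, 3); Newton's method refines it to λ ≈ 2.549. Check (Vieta): the three roots sum to -9, matching tr M = -9.
Thus the eigenvalues (to 4 decimals) are -9.6354 (modulus 9.6354); -1.9136 (modulus 1.9136); 2.549 (modulus 2.549). The spectral radius is the largest modulus: r(A) ≈ 9.6354. (Cross-check: r(A) ≤ ||A||_2 ≈ 9.7991; equality holds whenever A is normal, though it can also hold for some non-normal A.)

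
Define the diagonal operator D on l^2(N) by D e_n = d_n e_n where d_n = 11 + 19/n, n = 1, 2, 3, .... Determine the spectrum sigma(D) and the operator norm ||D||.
sigma(D) = {11 + 19/n : n ≥ 1} ∪ {11}; ||D|| = 30

A bounded diagonal operator on l^2 with diagonal entries d_n has spectrum equal to the closure of {d_n : n ≥ 1}: every d_n is an eigenvalue (with eigenvector e_n), so {d_n} ⊂ sigma(D); the spectrum is closed, so its closure is too; and for lambda not in the closure, (D - lambda I) has bounded inverse (the diagonal entries 1/(d_n - lambda) are bounded). For our sequence d_n = 11 + 19/n, n = 1, 2, 3, ...:
  - {d_n} = {11 + 19/n : n ≥ 1}; the only limit point is 11
  - closure = {11 + 19/n : n ≥ 1} ∪ {11}
For the norm: a diagonal operator has ||D|| = sup_n |d_n|. Here d_n = 11 + 19/n is positive and decreasing, so sup_n |d_n| = d_1 = 11 + 19 = 30. So ||D|| = 30.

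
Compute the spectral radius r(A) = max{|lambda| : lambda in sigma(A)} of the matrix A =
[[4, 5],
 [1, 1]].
r(A) = (5 + sqrt(29))/2 ≈ 5.1926

The eigenvalues of A are the roots of its characteristic polynomial. With M = A (coefficients from the trace and determinant):
  p(λ) = det(λ I - M) = λ^2 - 5λ - 1.
For λ^2 - 5λ - 1 the discriminant is 29. It is nonnegative but not a perfect square, so the roots are real and irrational: λ = (5 ± sqrt(29))/2 ≈ 5.1926, -0.1926.
Thus the eigenvalues (to 4 decimals) are 5.1926 (modulus 5.1926); -0.1926 (modulus 0.1926). The spectral radius is the largest modulus: r(A) = (5 + sqrt(29))/2 ≈ 5.1926. (Cross-check: r(A) ≤ ||A||_2 ≈ 6.5557; equality holds whenever A is normal, though it can also hold for some non-normal A.)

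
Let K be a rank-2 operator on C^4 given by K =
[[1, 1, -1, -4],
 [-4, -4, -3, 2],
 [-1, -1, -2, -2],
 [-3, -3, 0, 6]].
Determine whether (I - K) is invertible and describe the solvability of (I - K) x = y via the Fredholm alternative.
(I - K) is invertible (det(I - K) = -34 ≠ 0), so for every y in C^4 the equation (I - K) x = y has a unique solution.

K has rank 2 and factors as K = U V^T = u1 v1^T + u2 v2^T with u1 = (3, 2, 3, -3), v1 = (-1, -1, -1, 0), u2 = (2, -1, 1, -3), v2 = (2, 2, 1, -2) (multiplying out reproduces the displayed K). The nonzero eigenvalues of U V^T coincide with those of the 2 x 2 matrix G = V^T U = [[v1·u1, v1·u2], [v2·u1, v2·u2]] = [[-8, -2], [19, 9]], and by the Sylvester determinant identity det(I_4 - U V^T) = det(I_2 - V^T U) = det([[9, 2], [-19, -8]]) = (9)(-8) - (2)(-19) = -34. (Direct check: I - K =
[[0, -1, 1, 4],
 [4, 5, 3, -2],
 [1, 1, 3, 2],
 [3, 3, 0, -5]]
has determinant -34.) The finite-dimensional Fredholm alternative says: either (I - K) is invertible, or ker(I - K) ≠ {0} and then range(I - K) = ker((I - K)^*)^⊥, with dim ker(I - K) = dim ker((I - K)^*). Since det(I - K) ≠ 0, 1 is not an eigenvalue of K and ker(I - K) = {0}, so we are in the first case: for every y there is a unique x = (I - K)^(-1) y. (Explicitly, by the Woodbury identity, (I - U V^T)^(-1) = I + U (I_2 - G)^(-1) V^T.)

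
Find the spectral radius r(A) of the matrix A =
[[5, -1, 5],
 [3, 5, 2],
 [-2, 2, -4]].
r(A) ≈ 5.5066

The eigenvalues of A are the roots of its characteristic polynomial. With M = A (coefficients from the trace, the sum of principal 2x2 minors, and det A):
  p(λ) = det(λ I - M) = λ^3 - 6λ^2 - 6λ + 48.
No integer candidate from the rational root theorem (±divisors of 48) is a root, so the roots are irrational. The cubic discriminant is Δ = 12528 > 0, so there are three distinct real roots. p(-3) = -15 and p(-2) = 28 have opposite signs, so a root lies in (-3, -2); Newton's method refines it to λ ≈ -2.716. p(3) = 3 and p(4) = -8 have opposite signs, so a root lies in (3, 4); Newton's method refines it to λ ≈ 3.2094. p(5) = -7 and p(6) = 12 have opposite signs, so a root lies in (5, 6); Newton's method refines it to λ ≈ 5.5066. Check (Vieta): the three roots sum to 6, matching tr M = 6.
Thus the eigenvalues (to 4 decimals) are -2.716 (modulus 2.716); 3.2094 (modulus 3.2094); 5.5066 (modulus 5.5066). The spectral radius is the largest modulus: r(A) ≈ 5.5066. (Cross-check: r(A) ≤ ||A||_2 ≈ 8.9846; equality holds whenever A is normal, though it can also hold for some non-normal A.)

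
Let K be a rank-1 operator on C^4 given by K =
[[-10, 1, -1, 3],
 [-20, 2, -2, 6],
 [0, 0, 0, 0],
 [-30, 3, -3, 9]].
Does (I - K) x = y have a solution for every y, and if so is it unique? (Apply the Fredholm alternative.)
(I - K) is singular (det(I - K) = 0, i.e. 1 ∈ sigma(K)). (I - K) x = y is solvable iff y ⊥ ker((I - K)^*) = span{(-10, 1, -1, 3)}, i.e. iff -10y_1 + y_2 - y_3 + 3y_4 = 0. When solvable, the solutions are x = y + c·(1, 2, 0, 3), c arbitrary (ker(I - K) = span{(1, 2, 0, 3)}, dimension 1).

K has rank 1, so it is an outer product K = u v^T: every row of K is a multiple of one row vector. Reading off the entries, u = (1, 2, 0, 3) and v = (-10, 1, -1, 3) (row i of K equals u_i·v^T). A rank-one matrix u v^T satisfies K u = u (v·u) and kills the (3)-dimensional subspace v^⊥, so its characteristic polynomial is lambda^3 (lambda - v·u) with v·u = tr K = 1. Hence the eigenvalues of I - K are 1 (multiplicity 3) and 1 - (1) = 0, so det(I - K) = 0. (Direct check: I - K =
[[11, -1, 1, -3],
 [20, -1, 2, -6],
 [0, 0, 1, 0],
 [30, -3, 3, -8]]
has determinant 0.) So 1 is an eigenvalue of K and (I - K) is not invertible. The finite-dimensional Fredholm alternative says: either (I - K) is invertible, or ker(I - K) ≠ {0} and then range(I - K) = ker((I - K)^*)^⊥, with dim ker(I - K) = dim ker((I - K)^*). We are in the second case, so we need both kernels. Kernel of I - K: (I - K) u = u - u (v·u) = u - u = 0, so ker(I - K) = span{u} = span{(1, 2, 0, 3)} (it is exactly 1-dimensional because rank(I - K) = 3). Kernel of the adjoint: K is real, so (I - K)^* = I - K^T = I - v u^T, and (I - v u^T) v = v - v (u·v) = 0; hence ker((I - K)^*) = span{v} = span{(-10, 1, -1, 3)}. Therefore (I - K) x = y is solvable iff <y, v> = 0, i.e. iff -10y_1 + y_2 - y_3 + 3y_4 = 0. When this holds, K y = u (v·y) = 0, so (I - K) y = y and x = y is a particular solution; the full solution set is the line x = y + c·u = y + c·(1, 2, 0, 3), c ∈ C.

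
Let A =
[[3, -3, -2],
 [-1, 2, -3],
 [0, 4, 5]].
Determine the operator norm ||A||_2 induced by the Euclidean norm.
||A||_2 ≈ 7.4762 (= sqrt(largest eigenvalue of A^T A))

||A||_2 = sigma_max(A) = sqrt(lambda_max(A^T A)). Form the symmetric matrix M = A^T A =
[[10, -11, -3],
 [-11, 29, 20],
 [-3, 20, 38]].
Its characteristic polynomial (trace, sum of principal 2x2 minors, determinant of M give the coefficients) is
  p(λ) = det(λ I - M) = λ^3 - 77λ^2 + 1242λ - 3481.
No integer candidate from the rational root theorem (±divisors of 3481) is a root, so the roots are irrational. The cubic discriminant is Δ = 790704937 > 0, so there are three distinct real roots. p(3) = -421 and p(4) = 319 have opposite signs, so a root lies in (3, 4); Newton's method refines it to λ ≈ 3.5467. p(17) = 293 and p(18) = -241 have opposite signs, so a root lies in (17, 18); Newton's method refines it to λ ≈ 17.56. p(55) = -1721 and p(56) = 215 have opposite signs, so a root lies in (55, 56); Newton's method refines it to λ ≈ 55.8934. Check (Vieta): the three roots sum to 77, matching tr M = 77.
So the eigenvalues of A^T A are ≈ 3.5467, 17.56, 55.8934 (all ≥ 0, as they must be for A^T A). The largest is λ_max ≈ 55.8934, hence ||A||_2 = sqrt(λ_max) ≈ 7.4762.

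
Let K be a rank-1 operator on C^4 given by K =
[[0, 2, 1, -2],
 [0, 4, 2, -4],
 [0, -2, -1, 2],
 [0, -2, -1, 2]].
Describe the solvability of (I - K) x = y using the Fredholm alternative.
(I - K) is invertible (det(I - K) = -4 ≠ 0), so for every y in C^4 the equation (I - K) x = y has a unique solution.

K has rank 1, so it is an outer product K = u v^T: every row of K is a multiple of one row vector. Reading off the entries, u = (-1, -2, 1, 1) and v = (0, -2, -1, 2) (row i of K equals u_i·v^T). A rank-one matrix u v^T satisfies K u = u (v·u) and kills the (3)-dimensional subspace v^⊥, so its characteristic polynomial is lambda^3 (lambda - v·u) with v·u = tr K = 5. Hence the eigenvalues of I - K are 1 (multiplicity 3) and 1 - (5) = -4, so det(I - K) = -4. (Direct check: I - K =
[[1, -2, -1, 2],
 [0, -3, -2, 4],
 [0, 2, 2, -2],
 [0, 2, 1, -1]]
has determinant -4.) The finite-dimensional Fredholm alternative says: either (I - K) is invertible, or ker(I - K) ≠ {0} and then range(I - K) = ker((I - K)^*)^⊥, with dim ker(I - K) = dim ker((I - K)^*). Since det(I - K) ≠ 0, 1 is not an eigenvalue of K and ker(I - K) = {0}, so we are in the first case: for every y there is a unique x = (I - K)^(-1) y. Explicitly, by the Sherman–Morrison formula, (I - u v^T)^(-1) = I + u v^T/(1 - v·u), i.e. (I - K)^(-1) = I + K/(-4).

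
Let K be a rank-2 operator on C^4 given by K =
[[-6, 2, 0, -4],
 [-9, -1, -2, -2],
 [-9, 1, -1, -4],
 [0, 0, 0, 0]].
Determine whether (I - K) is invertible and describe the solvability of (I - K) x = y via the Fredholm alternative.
(I - K) is invertible (det(I - K) = 42 ≠ 0), so for every y in C^4 the equation (I - K) x = y has a unique solution.

K has rank 2 and factors as K = U V^T = u1 v1^T + u2 v2^T with u1 = (0, 2, 1, 0), v1 = (-3, -1, -1, 0), u2 = (-2, -1, -2, 0), v2 = (3, -1, 0, 2) (multiplying out reproduces the displayed K). The nonzero eigenvalues of U V^T coincide with those of the 2 x 2 matrix G = V^T U = [[v1·u1, v1·u2], [v2·u1, v2·u2]] = [[-3, 9], [-2, -5]], and by the Sylvester determinant identity det(I_4 - U V^T) = det(I_2 - V^T U) = det([[4, -9], [2, 6]]) = (4)(6) - (-9)(2) = 42. (Direct check: I - K =
[[7, -2, 0, 4],
 [9, 2, 2, 2],
 [9, -1, 2, 4],
 [0, 0, 0, 1]]
has determinant 42.) The finite-dimensional Fredholm alternative says: either (I - K) is invertible, or ker(I - K) ≠ {0} and then range(I - K) = ker((I - K)^*)^⊥, with dim ker(I - K) = dim ker((I - K)^*). Since det(I - K) ≠ 0, 1 is not an eigenvalue of K and ker(I - K) = {0}, so we are in the first case: for every y there is a unique x = (I - K)^(-1) y. (Explicitly, by the Woodbury identity, (I - U V^T)^(-1) = I + U (I_2 - G)^(-1) V^T.)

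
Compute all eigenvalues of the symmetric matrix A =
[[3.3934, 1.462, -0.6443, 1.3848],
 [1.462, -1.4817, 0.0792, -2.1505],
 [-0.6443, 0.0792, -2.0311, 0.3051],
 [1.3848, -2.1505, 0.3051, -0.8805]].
sigma(A) ≈ {-4, -2, 1, 4}

A is real symmetric, so its spectrum consists of real eigenvalues. Expanding the characteristic polynomial of the displayed matrix gives
  det(λ I - A) = p(λ) = λ^4 + (1)λ^3 + (-18)λ^2 + (-16)λ + (31.9986).
Solving p(λ) = 0 yields eigenvalues ≈ -4, -2, 1, 4. (A is shown rounded to 4 decimals, so these recover the underlying integer eigenvalues to within that precision.)
Verification: the trace of A = -1 equals the sum of eigenvalues -1, and det(A) ≈ 31.9986 matches the eigenvalue product 32.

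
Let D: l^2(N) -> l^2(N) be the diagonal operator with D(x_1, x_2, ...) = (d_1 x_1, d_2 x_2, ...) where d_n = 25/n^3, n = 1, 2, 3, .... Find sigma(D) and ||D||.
sigma(D) = {25/n^3 : n ≥ 1} ∪ {0}; ||D|| = 25

A bounded diagonal operator on l^2 with diagonal entries d_n has spectrum equal to the closure of {d_n : n ≥ 1}: every d_n is an eigenvalue (with eigenvector e_n), so {d_n} ⊂ sigma(D); the spectrum is closed, so its closure is too; and for lambda not in the closure, (D - lambda I) has bounded inverse (the diagonal entries 1/(d_n - lambda) are bounded). For our sequence d_n = 25/n^3, n = 1, 2, 3, ...:
  - {d_n} = {25/n^3 : n ≥ 1}; the only limit point is 0
  - closure = {25/n^3 : n ≥ 1} ∪ {0}
For the norm: a diagonal operator has ||D|| = sup_n |d_n|. Here d_n = 25/n^3 is positive and decreasing, so sup_n |d_n| = d_1 = 25. So ||D|| = 25.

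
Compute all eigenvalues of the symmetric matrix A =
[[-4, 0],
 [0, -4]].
sigma(A) ≈ {-4} (-4 with multiplicity 2)

A is real symmetric, so its spectrum consists of real eigenvalues. Expanding the characteristic polynomial of the displayed matrix gives
  det(λ I - A) = p(λ) = λ^2 + (8)λ + (16).
Solving p(λ) = 0 yields eigenvalues ≈ -4, -4. (A is shown rounded to 4 decimals, so these recover the underlying integer eigenvalues to within that precision.)
Verification: the trace of A = -8 equals the sum of eigenvalues -8, and det(A) ≈ 16.0000 matches the eigenvalue product 16.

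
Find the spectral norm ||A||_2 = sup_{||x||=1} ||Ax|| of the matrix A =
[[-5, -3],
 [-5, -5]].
||A||_2 = sqrt((84 + sqrt(6656))/2) ≈ 9.099 (= sqrt(largest eigenvalue of A^T A))

||A||_2 = sigma_max(A) = sqrt(lambda_max(A^T A)). Form the symmetric matrix M = A^T A =
[[50, 40],
 [40, 34]].
Its characteristic polynomial (trace, determinant of M give the coefficients) is
  p(λ) = det(λ I - M) = λ^2 - 84λ + 100.
For λ^2 - 84λ + 100 the discriminant is 6656. It is nonnegative but not a perfect square, so the roots are real and irrational: λ = (84 ± sqrt(6656))/2 ≈ 82.7922, 1.2078.
So the eigenvalues of A^T A are ≈ 1.2078, 82.7922 (all ≥ 0, as they must be for A^T A). The largest is λ_max = (84 + sqrt(6656))/2 ≈ 82.7922, hence ||A||_2 = sqrt(λ_max) = sqrt((84 + sqrt(6656))/2) ≈ 9.099.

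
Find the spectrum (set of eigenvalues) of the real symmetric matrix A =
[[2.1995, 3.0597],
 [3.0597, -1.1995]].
sigma(A) ≈ {-3, 4}

A is real symmetric, so its spectrum consists of real eigenvalues. Expanding the characteristic polynomial of the displayed matrix gives
  det(λ I - A) = p(λ) = λ^2 + (-1)λ + (-12).
Solving p(λ) = 0 yields eigenvalues ≈ -3, 4. (A is shown rounded to 4 decimals, so these recover the underlying integer eigenvalues to within that precision.)
Verification: the trace of A = 1 equals the sum of eigenvalues 1, and det(A) ≈ -12.0001 matches the eigenvalue product -12.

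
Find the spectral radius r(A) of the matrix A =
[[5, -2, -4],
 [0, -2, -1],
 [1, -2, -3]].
r(A) ≈ 4.4857

The eigenvalues of A are the roots of its characteristic polynomial. With M = A (coefficients from the trace, the sum of principal 2x2 minors, and det A):
  p(λ) = det(λ I - M) = λ^3 - 17λ - 14.
No integer candidate from the rational root theorem (±divisors of 14) is a root, so the roots are irrational. The cubic discriminant is Δ = 14360 > 0, so there are three distinct real roots. p(-4) = -10 and p(-3) = 10 have opposite signs, so a root lies in (-4, -3); Newton's method refines it to λ ≈ -3.6246. p(-1) = 2 and p(0) = -14 have opposite signs, so a root lies in (-1, 0); Newton's method refines it to λ ≈ -0.8611. p(4) = -18 and p(5) = 26 have opposite signs, so a root lies in (4, 5); Newton's method refines it to λ ≈ 4.4857. Check (Vieta): the three roots sum to 0, matching tr M = 0.
Thus the eigenvalues (to 4 decimals) are -3.6246 (modulus 3.6246); -0.8611 (modulus 0.8611); 4.4857 (modulus 4.4857). The spectral radius is the largest modulus: r(A) ≈ 4.4857. (Cross-check: r(A) ≤ ||A||_2 ≈ 7.5908; equality holds whenever A is normal, though it can also hold for some non-normal A.)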